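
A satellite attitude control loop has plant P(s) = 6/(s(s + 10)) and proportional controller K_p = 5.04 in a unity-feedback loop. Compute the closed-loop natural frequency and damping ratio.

1 + K_p·P(s) = 0 gives s² + 10s + 30.24 = 0.
So ω_n² = 30.24 ⇒ ω_n = 5.499 rad/s, and ζ = 10/(2ω_n) = 0.909.

ω_n = 5.5 rad/s, ζ = 0.909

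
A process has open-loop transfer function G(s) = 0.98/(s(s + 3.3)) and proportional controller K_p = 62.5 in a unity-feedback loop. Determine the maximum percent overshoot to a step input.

50.8%

Closed-loop characteristic equation: s² + 3.3s + 61.25 = 0, so ω_n = 7.826 rad/s and ζ = 3.3/(2·7.826) = 0.2108.
%OS = 100·exp(−πζ/√(1−ζ²)) = 100·exp(−π·0.2108/√0.9556) = 50.8%.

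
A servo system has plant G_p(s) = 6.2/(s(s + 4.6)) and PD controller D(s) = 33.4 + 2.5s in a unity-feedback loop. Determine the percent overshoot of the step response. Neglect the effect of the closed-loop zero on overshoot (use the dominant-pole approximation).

Forward path: (33.4 + 2.5s)·6.2/(s(s+4.6)). The closed-loop characteristic equation is s² + (4.6 + 6.2·2.5)s + 6.2·33.4 = 0.
That is s² + 20.1s + 207.1 = 0, so ω_n = 14.39 rad/s and ζ = 20.1/(2·14.39) = 0.6984.
%OS = 100·exp(−πζ/√(1−ζ²)) = 4.66%.

4.66%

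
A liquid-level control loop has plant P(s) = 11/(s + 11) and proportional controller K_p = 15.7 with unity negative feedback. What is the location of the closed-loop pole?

s = -183.7

Closed-loop transfer function: T(s) = K_p·P(s)/(1 + K_p·P(s)) = 172.7/(s + 11 + 172.7) = 172.7/(s + 183.7).
The closed-loop pole is at s = −183.7.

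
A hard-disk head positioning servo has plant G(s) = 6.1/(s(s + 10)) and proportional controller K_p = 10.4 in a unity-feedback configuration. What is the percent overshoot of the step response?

The closed-loop denominator s² + 10s + 63.44 gives ω_n = √63.44 = 7.965 and ζ = 10/(2ω_n) = 0.6278.
%OS = 100·exp(−πζ/√(1−ζ²)) = 100·exp(−π·0.6278/√0.6059) = 7.94%.

7.94%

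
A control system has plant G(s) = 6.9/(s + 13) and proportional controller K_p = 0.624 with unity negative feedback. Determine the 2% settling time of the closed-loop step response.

T_s ≈ 0.231 s

Closed-loop transfer function: T(s) = K_p·G(s)/(1 + K_p·G(s)) = 4.306/(s + 13 + 4.306) = 4.306/(s + 17.31).
Time constant τ = 1/17.31 = 0.05778 s, so the 2% settling time is about 4τ = 0.231 s.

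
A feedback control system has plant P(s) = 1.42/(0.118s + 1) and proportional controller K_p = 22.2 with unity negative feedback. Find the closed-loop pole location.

Closed loop: T(s) = K_p·P/(1+K_p·P) = 31.52/(0.118s + 1 + 31.52), with pole at s = −(1 + 31.52)/0.118 = −275.6.

s = -275.6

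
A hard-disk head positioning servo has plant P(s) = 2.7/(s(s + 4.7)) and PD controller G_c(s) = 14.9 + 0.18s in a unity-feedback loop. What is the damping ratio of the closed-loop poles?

ζ = 0.409

Forward path: (14.9 + 0.18s)·2.7/(s(s+4.7)). The closed-loop characteristic equation is s² + (4.7 + 2.7·0.18)s + 2.7·14.9 = 0.
That is s² + 5.186s + 40.23 = 0, so ω_n = 6.343 rad/s and ζ = 5.186/(2·6.343) = 0.4088.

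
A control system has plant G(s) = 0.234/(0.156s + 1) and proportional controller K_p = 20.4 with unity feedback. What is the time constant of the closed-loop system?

τ = 0.027 s

Closed loop: T(s) = K_p·G/(1+K_p·G) = 4.774/(0.156s + 1 + 4.774), with pole at s = −(1 + 4.774)/0.156 = −37.01.
Closed-loop time constant τ = 1/37.01 = 0.027 s.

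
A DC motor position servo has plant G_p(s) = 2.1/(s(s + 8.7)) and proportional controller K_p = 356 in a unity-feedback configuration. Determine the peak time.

From 1 + K_pG_p(s) = 0: s² + 8.7s + 747.6 = 0 ⇒ ω_n = 27.34, ζ = 0.1591.
Damped frequency ω_d = ω_n√(1−ζ²) = 26.99 rad/s, so peak time T_p = π/ω_d = 0.116 s.

T_p = 0.116 s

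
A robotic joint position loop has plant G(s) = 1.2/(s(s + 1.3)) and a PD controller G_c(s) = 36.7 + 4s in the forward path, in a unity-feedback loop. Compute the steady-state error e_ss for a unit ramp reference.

0.0295

The loop has one pole at the origin (type 1). Velocity error constant K_v = lim_{s→0} s·G_c(s)G(s) = 36.7·1.2/1.3 = 33.88.
Steady-state error to a unit ramp: e_ss = 1/K_v = 0.0295.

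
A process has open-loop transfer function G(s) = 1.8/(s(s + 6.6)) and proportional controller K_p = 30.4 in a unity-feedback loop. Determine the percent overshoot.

20.9%

Closed-loop characteristic equation: s² + 6.6s + 54.72 = 0, so ω_n = 7.397 rad/s and ζ = 6.6/(2·7.397) = 0.4461.
%OS = 100·exp(−πζ/√(1−ζ²)) = 100·exp(−π·0.4461/√0.801) = 20.9%.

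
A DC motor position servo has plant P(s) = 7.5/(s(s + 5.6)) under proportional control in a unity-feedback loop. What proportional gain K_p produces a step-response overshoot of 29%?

K_p = 7.78

From %OS = 100·exp(−πζ/√(1−ζ²)) = 29%, ζ = −ln(0.29)/√(π²+ln²(0.29)) = 0.3666.
Characteristic equation s² + 5.6s + 7.5K_p = 0 gives ζ = 5.6/(2√(7.5K_p)).
Setting ζ = 0.3666: √(7.5K_p) = 5.6/(2·0.3666) = 7.638, so K_p = 58.34/7.5 = 7.78.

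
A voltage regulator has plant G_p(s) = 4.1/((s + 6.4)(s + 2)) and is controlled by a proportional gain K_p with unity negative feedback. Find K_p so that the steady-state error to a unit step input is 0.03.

K_p = 101

Steady-state error for a unit step on this type-0 loop is 1/(1 + K_p·G_p(0)).
G_p(0) = 0.3203. Require 1/(1 + K_p·0.3203) = 0.03, so 1 + 0.3203·K_p = 33.33.
K_p = (33.33 − 1)/0.3203 = 101.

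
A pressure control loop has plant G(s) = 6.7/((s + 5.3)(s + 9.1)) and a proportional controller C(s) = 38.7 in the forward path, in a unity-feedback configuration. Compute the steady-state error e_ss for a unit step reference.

The loop is type 0. Static position error constant K_pos = C(0)·G(0) = 38.7·0.1389 = 5.376.
Steady-state error to a unit step: e_ss = 1/(1+K_pos) = 1/6.376 = 0.157.

0.157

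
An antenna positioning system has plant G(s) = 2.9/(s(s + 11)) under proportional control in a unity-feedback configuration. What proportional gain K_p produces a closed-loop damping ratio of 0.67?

K_p = 23.2

Closed-loop characteristic equation: s² + 11s + K_p·2.9 = 0.
So ω_n = √(2.9K_p) and 2ζω_n = 11, giving ζ = 11/(2√(2.9K_p)).
Setting ζ = 0.67: √(2.9K_p) = 11/(2·0.67) = 8.209, so K_p = 67.39/2.9 = 23.2.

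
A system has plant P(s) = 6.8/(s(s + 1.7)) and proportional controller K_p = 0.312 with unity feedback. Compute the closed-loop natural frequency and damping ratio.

The closed-loop denominator is s(s+1.7) + 0.312·6.8 = s² + 1.7s + 2.122.
So ω_n² = 2.122 ⇒ ω_n = 1.457 rad/s, and ζ = 1.7/(2ω_n) = 0.584.

ω_n = 1.46 rad/s, ζ = 0.584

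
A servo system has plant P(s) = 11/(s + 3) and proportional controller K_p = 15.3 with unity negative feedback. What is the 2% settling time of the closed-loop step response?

Closed-loop transfer function: T(s) = K_p·P(s)/(1 + K_p·P(s)) = 168.3/(s + 3 + 168.3) = 168.3/(s + 171.3).
Time constant τ = 1/171.3 = 0.005838 s, so the 2% settling time is about 4τ = 0.0234 s.

T_s ≈ 0.0234 s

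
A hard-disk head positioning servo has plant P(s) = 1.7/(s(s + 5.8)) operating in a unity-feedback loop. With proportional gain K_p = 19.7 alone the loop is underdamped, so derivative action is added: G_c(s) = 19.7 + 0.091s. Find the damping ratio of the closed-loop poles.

ζ = 0.514

Forward path: (19.7 + 0.091s)·1.7/(s(s+5.8)). The closed-loop characteristic equation is s² + (5.8 + 1.7·0.091)s + 1.7·19.7 = 0.
That is s² + 5.955s + 33.49 = 0, so ω_n = 5.787 rad/s and ζ = 5.955/(2·5.787) = 0.5145.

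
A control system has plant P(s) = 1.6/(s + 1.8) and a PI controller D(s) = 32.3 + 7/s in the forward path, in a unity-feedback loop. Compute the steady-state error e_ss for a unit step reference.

The open loop D(s)P(s) has a pole at the origin (type 1), so the static position error constant is infinite and e_ss = 1/(1+∞) = 0.

0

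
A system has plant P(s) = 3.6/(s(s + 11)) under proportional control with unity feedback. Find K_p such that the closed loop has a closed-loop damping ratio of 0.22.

Closed-loop characteristic equation: s² + 11s + K_p·3.6 = 0.
So ω_n = √(3.6K_p) and 2ζω_n = 11, giving ζ = 11/(2√(3.6K_p)).
Setting ζ = 0.22: √(3.6K_p) = 11/(2·0.22) = 25, so K_p = 625/3.6 = 174.

K_p = 174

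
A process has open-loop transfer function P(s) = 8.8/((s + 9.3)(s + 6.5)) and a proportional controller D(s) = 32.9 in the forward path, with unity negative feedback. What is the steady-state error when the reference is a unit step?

The loop is type 0. Static position error constant K_pos = D(0)·P(0) = 32.9·0.1456 = 4.789.
Steady-state error to a unit step: e_ss = 1/(1+K_pos) = 1/5.789 = 0.173.

0.173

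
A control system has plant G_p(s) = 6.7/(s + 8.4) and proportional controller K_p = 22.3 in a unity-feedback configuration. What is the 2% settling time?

T_s ≈ 0.0253 s

Closed-loop transfer function: T(s) = K_p·G_p(s)/(1 + K_p·G_p(s)) = 149.4/(s + 8.4 + 149.4) = 149.4/(s + 157.8).
Time constant τ = 1/157.8 = 0.006337 s, so the 2% settling time is about 4τ = 0.0253 s.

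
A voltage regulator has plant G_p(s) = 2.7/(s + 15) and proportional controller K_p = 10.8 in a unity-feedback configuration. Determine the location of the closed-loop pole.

Closed-loop transfer function: T(s) = K_p·G_p(s)/(1 + K_p·G_p(s)) = 29.16/(s + 15 + 29.16) = 29.16/(s + 44.16).
The closed-loop pole is at s = −44.16.

s = -44.16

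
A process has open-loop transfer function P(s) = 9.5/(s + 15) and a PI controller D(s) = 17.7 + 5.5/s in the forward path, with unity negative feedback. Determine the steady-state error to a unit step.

0

The open loop D(s)P(s) has a pole at the origin (type 1), so the static position error constant is infinite and e_ss = 1/(1+∞) = 0.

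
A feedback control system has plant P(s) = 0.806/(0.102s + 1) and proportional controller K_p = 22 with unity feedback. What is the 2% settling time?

T_s ≈ 0.0218 s

Closed loop: T(s) = K_p·P/(1+K_p·P) = 17.73/(0.102s + 1 + 17.73), with pole at s = −(1 + 17.73)/0.102 = −183.6.
τ = 1/183.6 = 0.005445 s, so 2% settling time ≈ 4τ = 0.0218 s.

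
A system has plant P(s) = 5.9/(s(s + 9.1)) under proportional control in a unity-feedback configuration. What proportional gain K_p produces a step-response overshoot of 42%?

From %OS = 100·exp(−πζ/√(1−ζ²)) = 42%, ζ = −ln(0.42)/√(π²+ln²(0.42)) = 0.2662.
Characteristic equation s² + 9.1s + 5.9K_p = 0 gives ζ = 9.1/(2√(5.9K_p)).
Setting ζ = 0.2662: √(5.9K_p) = 9.1/(2·0.2662) = 17.09, so K_p = 292.2/5.9 = 49.5.

K_p = 49.5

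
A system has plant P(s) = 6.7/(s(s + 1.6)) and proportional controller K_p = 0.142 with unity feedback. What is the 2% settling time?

The closed-loop denominator s² + 1.6s + 0.9514 gives ω_n = √0.9514 = 0.9754 and ζ = 1.6/(2ω_n) = 0.8202.
2% settling time T_s ≈ 4/(ζω_n) = 4/0.8 = 5 s.

T_s ≈ 5 s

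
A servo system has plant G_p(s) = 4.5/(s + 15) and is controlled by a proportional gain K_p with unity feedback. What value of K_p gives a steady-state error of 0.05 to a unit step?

K_p = 63.3

For a type-0 loop with proportional control, e_ss = 1/(1 + K_p·G_p(0)).
G_p(0) = 0.3. Require 1/(1 + K_p·0.3) = 0.05, so 1 + 0.3·K_p = 20.
K_p = (20 − 1)/0.3 = 63.3.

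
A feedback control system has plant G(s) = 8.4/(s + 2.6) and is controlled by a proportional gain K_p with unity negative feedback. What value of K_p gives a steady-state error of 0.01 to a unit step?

The loop is type 0, so e_ss(step) = 1/(1 + K_pos) with K_pos = K_p·G(0).
G(0) = 3.231. Require 1/(1 + K_p·3.231) = 0.01, so 1 + 3.231·K_p = 100.
K_p = (100 − 1)/3.231 = 30.6.

K_p = 30.6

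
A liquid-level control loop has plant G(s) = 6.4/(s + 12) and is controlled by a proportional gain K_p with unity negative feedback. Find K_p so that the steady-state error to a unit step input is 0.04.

K_p = 45

The loop is type 0, so e_ss(step) = 1/(1 + K_pos) with K_pos = K_p·G(0).
G(0) = 0.5333. Require 1/(1 + K_p·0.5333) = 0.04, so 1 + 0.5333·K_p = 25.
K_p = (25 − 1)/0.5333 = 45.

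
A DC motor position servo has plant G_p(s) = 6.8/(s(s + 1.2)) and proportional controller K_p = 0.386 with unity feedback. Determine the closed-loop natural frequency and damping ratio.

With unity feedback the closed-loop characteristic equation is s² + 1.2s + 0.386·6.8 = s² + 1.2s + 2.625 = 0.
Matching s² + 2ζω_n s + ω_n²: ω_n = √2.625 = 1.62 rad/s and 2ζω_n = 1.2, so ζ = 1.2/(2·1.62) = 0.37.

ω_n = 1.62 rad/s, ζ = 0.37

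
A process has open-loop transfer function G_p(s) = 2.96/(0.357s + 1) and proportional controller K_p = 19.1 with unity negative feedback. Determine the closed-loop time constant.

τ = 0.0062 s

Closed loop: T(s) = K_p·G_p/(1+K_p·G_p) = 56.54/(0.357s + 1 + 56.54), with pole at s = −(1 + 56.54)/0.357 = −161.2.
Closed-loop time constant τ = 1/161.2 = 0.0062 s.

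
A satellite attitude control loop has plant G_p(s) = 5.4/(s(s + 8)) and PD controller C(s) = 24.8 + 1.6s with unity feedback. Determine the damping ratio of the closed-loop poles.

ζ = 0.719

Forward path: (24.8 + 1.6s)·5.4/(s(s+8)). The closed-loop characteristic equation is s² + (8 + 5.4·1.6)s + 5.4·24.8 = 0.
That is s² + 16.64s + 133.9 = 0, so ω_n = 11.57 rad/s and ζ = 16.64/(2·11.57) = 0.719.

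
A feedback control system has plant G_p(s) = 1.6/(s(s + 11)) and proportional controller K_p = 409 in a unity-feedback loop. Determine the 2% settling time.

T_s ≈ 0.727 s

Closed-loop characteristic equation: s² + 11s + 654.4 = 0, so ω_n = 25.58 rad/s and ζ = 11/(2·25.58) = 0.215.
2% settling time T_s ≈ 4/(ζω_n) = 4/5.5 = 0.727 s.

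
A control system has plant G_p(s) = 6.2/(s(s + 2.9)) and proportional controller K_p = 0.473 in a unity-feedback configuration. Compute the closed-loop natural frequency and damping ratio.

With unity feedback the closed-loop characteristic equation is s² + 2.9s + 0.473·6.2 = s² + 2.9s + 2.933 = 0.
So ω_n² = 2.933 ⇒ ω_n = 1.712 rad/s, and ζ = 2.9/(2ω_n) = 0.847.

ω_n = 1.71 rad/s, ζ = 0.847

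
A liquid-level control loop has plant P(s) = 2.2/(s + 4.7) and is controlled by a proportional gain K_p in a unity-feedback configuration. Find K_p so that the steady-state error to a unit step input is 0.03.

Steady-state error for a unit step on this type-0 loop is 1/(1 + K_p·P(0)).
P(0) = 0.4681. Require 1/(1 + K_p·0.4681) = 0.03, so 1 + 0.4681·K_p = 33.33.
K_p = (33.33 − 1)/0.4681 = 69.1.

K_p = 69.1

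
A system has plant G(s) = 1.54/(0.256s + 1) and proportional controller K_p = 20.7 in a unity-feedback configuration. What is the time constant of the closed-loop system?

τ = 0.00779 s

Closed loop: T(s) = K_p·G/(1+K_p·G) = 31.88/(0.256s + 1 + 31.88), with pole at s = −(1 + 31.88)/0.256 = −128.4.
Closed-loop time constant τ = 1/128.4 = 0.00779 s.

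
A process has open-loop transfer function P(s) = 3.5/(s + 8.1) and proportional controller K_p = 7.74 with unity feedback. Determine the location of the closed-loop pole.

Closed-loop transfer function: T(s) = K_p·P(s)/(1 + K_p·P(s)) = 27.09/(s + 8.1 + 27.09) = 27.09/(s + 35.19).
The closed-loop pole is at s = −35.19.

s = -35.19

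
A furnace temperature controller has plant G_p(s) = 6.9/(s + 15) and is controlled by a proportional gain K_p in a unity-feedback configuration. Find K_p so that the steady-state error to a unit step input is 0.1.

K_p = 19.6

For a type-0 loop with proportional control, e_ss = 1/(1 + K_p·G_p(0)).
G_p(0) = 0.46. Require 1/(1 + K_p·0.46) = 0.1, so 1 + 0.46·K_p = 10.
K_p = (10 − 1)/0.46 = 19.6.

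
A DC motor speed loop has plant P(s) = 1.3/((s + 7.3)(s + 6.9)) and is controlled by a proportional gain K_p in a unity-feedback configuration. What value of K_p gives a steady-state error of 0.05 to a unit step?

The loop is type 0, so e_ss(step) = 1/(1 + K_pos) with K_pos = K_p·P(0).
P(0) = 0.02581. Require 1/(1 + K_p·0.02581) = 0.05, so 1 + 0.02581·K_p = 20.
K_p = (20 − 1)/0.02581 = 736.

K_p = 736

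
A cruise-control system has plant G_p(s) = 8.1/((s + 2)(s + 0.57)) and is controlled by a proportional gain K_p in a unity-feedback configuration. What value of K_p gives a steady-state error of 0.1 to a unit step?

For a type-0 loop with proportional control, e_ss = 1/(1 + K_p·G_p(0)).
G_p(0) = 7.105. Require 1/(1 + K_p·7.105) = 0.1, so 1 + 7.105·K_p = 10.
K_p = (10 − 1)/7.105 = 1.27.

K_p = 1.27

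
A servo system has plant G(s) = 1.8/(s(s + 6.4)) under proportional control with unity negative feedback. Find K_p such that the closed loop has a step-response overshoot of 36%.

From %OS = 100·exp(−πζ/√(1−ζ²)) = 36%, ζ = −ln(0.36)/√(π²+ln²(0.36)) = 0.3093.
Characteristic equation s² + 6.4s + 1.8K_p = 0 gives ζ = 6.4/(2√(1.8K_p)).
Setting ζ = 0.3093: √(1.8K_p) = 6.4/(2·0.3093) = 10.35, so K_p = 107.1/1.8 = 59.5.

K_p = 59.5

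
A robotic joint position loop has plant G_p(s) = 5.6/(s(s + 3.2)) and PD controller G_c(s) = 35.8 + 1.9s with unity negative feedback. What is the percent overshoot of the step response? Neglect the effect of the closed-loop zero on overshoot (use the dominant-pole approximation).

Forward path: (35.8 + 1.9s)·5.6/(s(s+3.2)). The closed-loop characteristic equation is s² + (3.2 + 5.6·1.9)s + 5.6·35.8 = 0.
That is s² + 13.84s + 200.5 = 0, so ω_n = 14.16 rad/s and ζ = 13.84/(2·14.16) = 0.4887.
%OS = 100·exp(−πζ/√(1−ζ²)) = 17.2%.

17.2%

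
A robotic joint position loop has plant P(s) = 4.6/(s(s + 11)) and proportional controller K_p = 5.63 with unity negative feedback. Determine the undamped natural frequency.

ω_n = 5.09 rad/s

The closed-loop denominator is s(s+11) + 5.63·4.6 = s² + 11s + 25.9.
Matching s² + 2ζω_n s + ω_n²: ω_n = √25.9 = 5.089 rad/s and 2ζω_n = 11, so ζ = 11/(2·5.089) = 1.08.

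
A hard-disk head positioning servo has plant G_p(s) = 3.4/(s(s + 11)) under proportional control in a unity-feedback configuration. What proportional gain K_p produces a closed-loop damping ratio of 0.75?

Closed-loop characteristic equation: s² + 11s + K_p·3.4 = 0.
So ω_n = √(3.4K_p) and 2ζω_n = 11, giving ζ = 11/(2√(3.4K_p)).
Setting ζ = 0.75: √(3.4K_p) = 11/(2·0.75) = 7.333, so K_p = 53.78/3.4 = 15.8.

K_p = 15.8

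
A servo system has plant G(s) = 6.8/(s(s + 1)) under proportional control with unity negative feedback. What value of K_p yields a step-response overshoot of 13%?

From %OS = 100·exp(−πζ/√(1−ζ²)) = 13%, ζ = −ln(0.13)/√(π²+ln²(0.13)) = 0.5446.
Characteristic equation s² + 1s + 6.8K_p = 0 gives ζ = 1/(2√(6.8K_p)).
Setting ζ = 0.5446: √(6.8K_p) = 1/(2·0.5446) = 0.918, so K_p = 0.8428/6.8 = 0.124.

K_p = 0.124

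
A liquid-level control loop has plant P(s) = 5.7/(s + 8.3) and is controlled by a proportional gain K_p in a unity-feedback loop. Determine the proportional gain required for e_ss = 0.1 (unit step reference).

K_p = 13.1

The loop is type 0, so e_ss(step) = 1/(1 + K_pos) with K_pos = K_p·P(0).
P(0) = 0.6867. Require 1/(1 + K_p·0.6867) = 0.1, so 1 + 0.6867·K_p = 10.
K_p = (10 − 1)/0.6867 = 13.1.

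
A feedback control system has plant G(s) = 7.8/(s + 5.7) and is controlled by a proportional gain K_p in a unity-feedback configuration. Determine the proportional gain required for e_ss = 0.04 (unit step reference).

The loop is type 0, so e_ss(step) = 1/(1 + K_pos) with K_pos = K_p·G(0).
G(0) = 1.368. Require 1/(1 + K_p·1.368) = 0.04, so 1 + 1.368·K_p = 25.
K_p = (25 − 1)/1.368 = 17.5.

K_p = 17.5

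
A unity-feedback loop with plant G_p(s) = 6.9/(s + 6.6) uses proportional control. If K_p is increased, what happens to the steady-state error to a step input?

e_ss = 1/(1 + K_p·G_p(0)); a larger K_p raises the denominator, so e_ss decreases.

decrease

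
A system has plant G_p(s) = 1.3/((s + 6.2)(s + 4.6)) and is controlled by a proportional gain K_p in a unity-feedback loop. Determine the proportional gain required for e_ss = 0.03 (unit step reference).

K_p = 709

Steady-state error for a unit step on this type-0 loop is 1/(1 + K_p·G_p(0)).
G_p(0) = 0.04558. Require 1/(1 + K_p·0.04558) = 0.03, so 1 + 0.04558·K_p = 33.33.
K_p = (33.33 − 1)/0.04558 = 709.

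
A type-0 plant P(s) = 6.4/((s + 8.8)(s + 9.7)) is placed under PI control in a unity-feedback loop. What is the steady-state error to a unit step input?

The PI controller's integrator makes the forward path type 1, so e_ss to a step is zero.

0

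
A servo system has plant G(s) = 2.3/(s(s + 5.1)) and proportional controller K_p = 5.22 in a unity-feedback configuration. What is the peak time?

From 1 + K_pG(s) = 0: s² + 5.1s + 12.01 = 0 ⇒ ω_n = 3.465, ζ = 0.7359.
Damped frequency ω_d = ω_n√(1−ζ²) = 2.346 rad/s, so peak time T_p = π/ω_d = 1.34 s.

T_p = 1.34 s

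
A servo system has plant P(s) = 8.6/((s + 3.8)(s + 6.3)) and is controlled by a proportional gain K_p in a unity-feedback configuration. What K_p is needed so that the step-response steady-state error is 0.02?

The loop is type 0, so e_ss(step) = 1/(1 + K_pos) with K_pos = K_p·P(0).
P(0) = 0.3592. Require 1/(1 + K_p·0.3592) = 0.02, so 1 + 0.3592·K_p = 50.
K_p = (50 − 1)/0.3592 = 136.

K_p = 136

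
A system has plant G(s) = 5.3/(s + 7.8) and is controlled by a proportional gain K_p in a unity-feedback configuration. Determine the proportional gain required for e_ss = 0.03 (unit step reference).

For a type-0 loop with proportional control, e_ss = 1/(1 + K_p·G(0)).
G(0) = 0.6795. Require 1/(1 + K_p·0.6795) = 0.03, so 1 + 0.6795·K_p = 33.33.
K_p = (33.33 − 1)/0.6795 = 47.6.

K_p = 47.6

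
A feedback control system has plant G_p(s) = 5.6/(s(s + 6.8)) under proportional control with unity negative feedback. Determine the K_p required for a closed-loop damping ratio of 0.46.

Closed-loop characteristic equation: s² + 6.8s + K_p·5.6 = 0.
So ω_n = √(5.6K_p) and 2ζω_n = 6.8, giving ζ = 6.8/(2√(5.6K_p)).
Setting ζ = 0.46: √(5.6K_p) = 6.8/(2·0.46) = 7.391, so K_p = 54.63/5.6 = 9.76.

K_p = 9.76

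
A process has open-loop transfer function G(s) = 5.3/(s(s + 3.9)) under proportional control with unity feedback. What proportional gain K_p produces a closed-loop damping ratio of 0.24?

Closed-loop characteristic equation: s² + 3.9s + K_p·5.3 = 0.
So ω_n = √(5.3K_p) and 2ζω_n = 3.9, giving ζ = 3.9/(2√(5.3K_p)).
Setting ζ = 0.24: √(5.3K_p) = 3.9/(2·0.24) = 8.125, so K_p = 66.02/5.3 = 12.5.

K_p = 12.5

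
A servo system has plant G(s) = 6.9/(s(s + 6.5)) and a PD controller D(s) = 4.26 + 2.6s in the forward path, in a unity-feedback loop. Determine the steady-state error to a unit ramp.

0.221

The loop has one pole at the origin (type 1). Velocity error constant K_v = lim_{s→0} s·D(s)G(s) = 4.26·6.9/6.5 = 4.522.
Steady-state error to a unit ramp: e_ss = 1/K_v = 0.221.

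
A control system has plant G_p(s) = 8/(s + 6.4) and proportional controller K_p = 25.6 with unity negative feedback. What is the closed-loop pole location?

Closed-loop transfer function: T(s) = K_p·G_p(s)/(1 + K_p·G_p(s)) = 204.8/(s + 6.4 + 204.8) = 204.8/(s + 211.2).
The closed-loop pole is at s = −211.2.

s = -211.2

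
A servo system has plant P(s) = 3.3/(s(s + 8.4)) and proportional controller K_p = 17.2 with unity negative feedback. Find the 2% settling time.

T_s ≈ 0.952 s

The closed-loop denominator s² + 8.4s + 56.76 gives ω_n = √56.76 = 7.534 and ζ = 8.4/(2ω_n) = 0.5575.
2% settling time T_s ≈ 4/(ζω_n) = 4/4.2 = 0.952 s.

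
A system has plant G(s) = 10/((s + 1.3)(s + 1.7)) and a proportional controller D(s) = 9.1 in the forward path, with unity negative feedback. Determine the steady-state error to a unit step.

0.0237

The loop is type 0. Static position error constant K_pos = D(0)·G(0) = 9.1·4.525 = 41.18.
Steady-state error to a unit step: e_ss = 1/(1+K_pos) = 1/42.18 = 0.0237.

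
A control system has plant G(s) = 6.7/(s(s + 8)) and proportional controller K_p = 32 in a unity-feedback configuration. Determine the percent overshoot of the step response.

From 1 + K_pG(s) = 0: s² + 8s + 214.4 = 0 ⇒ ω_n = 14.64, ζ = 0.2732.
%OS = 100·exp(−πζ/√(1−ζ²)) = 100·exp(−π·0.2732/√0.9254) = 41%.

41%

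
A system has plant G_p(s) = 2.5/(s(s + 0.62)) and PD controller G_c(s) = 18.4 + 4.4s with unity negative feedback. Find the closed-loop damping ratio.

ζ = 0.857

Forward path: (18.4 + 4.4s)·2.5/(s(s+0.62)). The closed-loop characteristic equation is s² + (0.62 + 2.5·4.4)s + 2.5·18.4 = 0.
That is s² + 11.62s + 46 = 0, so ω_n = 6.782 rad/s and ζ = 11.62/(2·6.782) = 0.8566.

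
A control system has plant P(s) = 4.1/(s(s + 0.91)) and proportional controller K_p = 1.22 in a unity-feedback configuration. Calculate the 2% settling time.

From 1 + K_pP(s) = 0: s² + 0.91s + 5.002 = 0 ⇒ ω_n = 2.237, ζ = 0.2034.
2% settling time T_s ≈ 4/(ζω_n) = 4/0.455 = 8.79 s.

T_s ≈ 8.79 s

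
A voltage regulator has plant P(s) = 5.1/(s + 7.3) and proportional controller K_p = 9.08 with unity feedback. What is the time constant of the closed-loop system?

Closed-loop transfer function: T(s) = K_p·P(s)/(1 + K_p·P(s)) = 46.31/(s + 7.3 + 46.31) = 46.31/(s + 53.61).
Time constant τ = 1/53.61 = 0.0187 s.

τ = 0.0187 s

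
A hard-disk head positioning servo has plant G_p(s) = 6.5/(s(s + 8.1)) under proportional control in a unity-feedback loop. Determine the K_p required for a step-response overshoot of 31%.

K_p = 20.7

From %OS = 100·exp(−πζ/√(1−ζ²)) = 31%, ζ = −ln(0.31)/√(π²+ln²(0.31)) = 0.3493.
Characteristic equation s² + 8.1s + 6.5K_p = 0 gives ζ = 8.1/(2√(6.5K_p)).
Setting ζ = 0.3493: √(6.5K_p) = 8.1/(2·0.3493) = 11.59, so K_p = 134.4/6.5 = 20.7.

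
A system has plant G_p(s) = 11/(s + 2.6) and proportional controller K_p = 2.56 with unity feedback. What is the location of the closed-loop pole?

Closed-loop transfer function: T(s) = K_p·G_p(s)/(1 + K_p·G_p(s)) = 28.16/(s + 2.6 + 28.16) = 28.16/(s + 30.76).
The closed-loop pole is at s = −30.76.

s = -30.76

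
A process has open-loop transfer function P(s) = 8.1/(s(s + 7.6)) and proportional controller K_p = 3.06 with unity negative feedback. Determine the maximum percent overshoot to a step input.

2.44%

From 1 + K_pP(s) = 0: s² + 7.6s + 24.79 = 0 ⇒ ω_n = 4.979, ζ = 0.7633.
%OS = 100·exp(−πζ/√(1−ζ²)) = 100·exp(−π·0.7633/√0.4174) = 2.44%.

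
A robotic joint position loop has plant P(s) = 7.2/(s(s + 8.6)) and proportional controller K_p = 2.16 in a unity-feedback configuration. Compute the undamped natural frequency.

ω_n = 3.94 rad/s

The closed-loop denominator is s(s+8.6) + 2.16·7.2 = s² + 8.6s + 15.55.
Matching s² + 2ζω_n s + ω_n²: ω_n = √15.55 = 3.944 rad/s and 2ζω_n = 8.6, so ζ = 8.6/(2·3.944) = 1.09.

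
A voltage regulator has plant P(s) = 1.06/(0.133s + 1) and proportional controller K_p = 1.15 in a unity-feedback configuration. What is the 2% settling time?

T_s ≈ 0.24 s

Closed loop: T(s) = K_p·P/(1+K_p·P) = 1.219/(0.133s + 1 + 1.219), with pole at s = −(1 + 1.219)/0.133 = −16.68.
τ = 1/16.68 = 0.05994 s, so 2% settling time ≈ 4τ = 0.24 s.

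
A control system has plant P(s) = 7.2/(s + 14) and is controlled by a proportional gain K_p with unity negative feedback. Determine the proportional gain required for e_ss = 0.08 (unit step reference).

K_p = 22.4

The loop is type 0, so e_ss(step) = 1/(1 + K_pos) with K_pos = K_p·P(0).
P(0) = 0.5143. Require 1/(1 + K_p·0.5143) = 0.08, so 1 + 0.5143·K_p = 12.5.
K_p = (12.5 − 1)/0.5143 = 22.4.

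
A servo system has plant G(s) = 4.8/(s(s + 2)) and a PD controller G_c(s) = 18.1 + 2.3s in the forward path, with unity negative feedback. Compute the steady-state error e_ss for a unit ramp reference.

0.023

The loop has one pole at the origin (type 1). Velocity error constant K_v = lim_{s→0} s·G_c(s)G(s) = 18.1·4.8/2 = 43.44.
Steady-state error to a unit ramp: e_ss = 1/K_v = 0.023.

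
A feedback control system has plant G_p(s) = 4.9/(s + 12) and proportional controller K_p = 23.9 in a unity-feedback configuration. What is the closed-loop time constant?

τ = 0.00775 s

Closed-loop transfer function: T(s) = K_p·G_p(s)/(1 + K_p·G_p(s)) = 117.1/(s + 12 + 117.1) = 117.1/(s + 129.1).
Time constant τ = 1/129.1 = 0.00775 s.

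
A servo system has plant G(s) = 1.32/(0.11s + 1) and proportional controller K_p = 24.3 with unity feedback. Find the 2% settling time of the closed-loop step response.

Closed loop: T(s) = K_p·G/(1+K_p·G) = 32.08/(0.11s + 1 + 32.08), with pole at s = −(1 + 32.08)/0.11 = −300.7.
τ = 1/300.7 = 0.003326 s, so 2% settling time ≈ 4τ = 0.0133 s.

T_s ≈ 0.0133 s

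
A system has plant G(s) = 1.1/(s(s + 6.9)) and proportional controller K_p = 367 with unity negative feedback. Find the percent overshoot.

57.8%

Closed-loop characteristic equation: s² + 6.9s + 403.7 = 0, so ω_n = 20.09 rad/s and ζ = 6.9/(2·20.09) = 0.1717.
%OS = 100·exp(−πζ/√(1−ζ²)) = 100·exp(−π·0.1717/√0.9705) = 57.8%.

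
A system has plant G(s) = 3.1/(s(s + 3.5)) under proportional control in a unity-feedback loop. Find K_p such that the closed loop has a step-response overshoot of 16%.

K_p = 3.89

From %OS = 100·exp(−πζ/√(1−ζ²)) = 16%, ζ = −ln(0.16)/√(π²+ln²(0.16)) = 0.5039.
Characteristic equation s² + 3.5s + 3.1K_p = 0 gives ζ = 3.5/(2√(3.1K_p)).
Setting ζ = 0.5039: √(3.1K_p) = 3.5/(2·0.5039) = 3.473, so K_p = 12.06/3.1 = 3.89.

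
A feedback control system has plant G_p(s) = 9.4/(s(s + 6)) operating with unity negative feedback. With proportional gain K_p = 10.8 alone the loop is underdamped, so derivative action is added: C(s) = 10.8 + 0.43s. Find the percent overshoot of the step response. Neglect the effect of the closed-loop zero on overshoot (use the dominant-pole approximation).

16.4%

Forward path: (10.8 + 0.43s)·9.4/(s(s+6)). The closed-loop characteristic equation is s² + (6 + 9.4·0.43)s + 9.4·10.8 = 0.
That is s² + 10.04s + 101.5 = 0, so ω_n = 10.08 rad/s and ζ = 10.04/(2·10.08) = 0.4983.
%OS = 100·exp(−πζ/√(1−ζ²)) = 16.4%.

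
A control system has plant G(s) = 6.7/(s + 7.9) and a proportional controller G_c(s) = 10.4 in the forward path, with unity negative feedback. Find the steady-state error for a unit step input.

0.102

The loop is type 0. Static position error constant K_pos = G_c(0)·G(0) = 10.4·0.8481 = 8.82.
Steady-state error to a unit step: e_ss = 1/(1+K_pos) = 1/9.82 = 0.102.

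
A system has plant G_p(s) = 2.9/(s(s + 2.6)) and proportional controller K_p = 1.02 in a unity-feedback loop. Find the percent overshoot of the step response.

2.66%

The closed-loop denominator s² + 2.6s + 2.958 gives ω_n = √2.958 = 1.72 and ζ = 2.6/(2ω_n) = 0.7559.
%OS = 100·exp(−πζ/√(1−ζ²)) = 100·exp(−π·0.7559/√0.4287) = 2.66%.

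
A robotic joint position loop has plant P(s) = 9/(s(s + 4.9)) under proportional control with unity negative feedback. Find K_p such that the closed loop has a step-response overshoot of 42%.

From %OS = 100·exp(−πζ/√(1−ζ²)) = 42%, ζ = −ln(0.42)/√(π²+ln²(0.42)) = 0.2662.
Characteristic equation s² + 4.9s + 9K_p = 0 gives ζ = 4.9/(2√(9K_p)).
Setting ζ = 0.2662: √(9K_p) = 4.9/(2·0.2662) = 9.205, so K_p = 84.72/9 = 9.41.

K_p = 9.41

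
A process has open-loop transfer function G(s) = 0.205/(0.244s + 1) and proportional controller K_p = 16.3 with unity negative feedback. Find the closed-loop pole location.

Closed loop: T(s) = K_p·G/(1+K_p·G) = 3.341/(0.244s + 1 + 3.341), with pole at s = −(1 + 3.341)/0.244 = −17.79.

s = -17.79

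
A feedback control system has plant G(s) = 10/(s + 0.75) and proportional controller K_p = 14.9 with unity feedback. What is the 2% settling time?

Closed-loop transfer function: T(s) = K_p·G(s)/(1 + K_p·G(s)) = 149/(s + 0.75 + 149) = 149/(s + 149.8).
Time constant τ = 1/149.8 = 0.006678 s, so the 2% settling time is about 4τ = 0.0267 s.

T_s ≈ 0.0267 s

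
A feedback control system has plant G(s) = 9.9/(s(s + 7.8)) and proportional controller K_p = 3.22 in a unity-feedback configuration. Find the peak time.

From 1 + K_pG(s) = 0: s² + 7.8s + 31.88 = 0 ⇒ ω_n = 5.646, ζ = 0.6907.
Damped frequency ω_d = ω_n√(1−ζ²) = 4.083 rad/s, so peak time T_p = π/ω_d = 0.769 s.

T_p = 0.769 s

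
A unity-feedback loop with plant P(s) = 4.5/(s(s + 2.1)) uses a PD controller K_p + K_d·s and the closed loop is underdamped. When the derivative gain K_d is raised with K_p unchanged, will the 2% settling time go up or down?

decrease

Characteristic equation s² + (2.1 + 4.5K_d)s + 4.5K_p = 0: raising K_d increases ζω_n = (2.1+4.5K_d)/2 while the loop stays underdamped, so T_s ≈ 4/(ζω_n) decreases.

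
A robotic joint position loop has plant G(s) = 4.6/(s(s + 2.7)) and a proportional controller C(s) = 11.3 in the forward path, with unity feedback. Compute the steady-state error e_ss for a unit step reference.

0

The open loop C(s)G(s) has a pole at the origin (type 1), so the static position error constant is infinite and e_ss = 1/(1+∞) = 0.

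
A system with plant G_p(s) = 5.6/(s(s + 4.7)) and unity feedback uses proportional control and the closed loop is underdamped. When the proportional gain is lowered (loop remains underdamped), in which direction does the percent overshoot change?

decrease

ζ = 4.7/(2√(5.6K_p)) rises as K_p falls; higher damping means less overshoot.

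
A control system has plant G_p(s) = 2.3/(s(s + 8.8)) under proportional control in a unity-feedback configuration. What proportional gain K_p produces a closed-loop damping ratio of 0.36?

Closed-loop characteristic equation: s² + 8.8s + K_p·2.3 = 0.
So ω_n = √(2.3K_p) and 2ζω_n = 8.8, giving ζ = 8.8/(2√(2.3K_p)).
Setting ζ = 0.36: √(2.3K_p) = 8.8/(2·0.36) = 12.22, so K_p = 149.4/2.3 = 64.9.

K_p = 64.9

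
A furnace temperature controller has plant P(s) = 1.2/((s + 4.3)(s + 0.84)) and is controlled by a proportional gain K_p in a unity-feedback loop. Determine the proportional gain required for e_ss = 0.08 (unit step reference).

K_p = 34.6

The loop is type 0, so e_ss(step) = 1/(1 + K_pos) with K_pos = K_p·P(0).
P(0) = 0.3322. Require 1/(1 + K_p·0.3322) = 0.08, so 1 + 0.3322·K_p = 12.5.
K_p = (12.5 − 1)/0.3322 = 34.6.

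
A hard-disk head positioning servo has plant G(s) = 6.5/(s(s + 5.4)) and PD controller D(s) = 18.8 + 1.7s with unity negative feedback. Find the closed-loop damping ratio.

Forward path: (18.8 + 1.7s)·6.5/(s(s+5.4)). The closed-loop characteristic equation is s² + (5.4 + 6.5·1.7)s + 6.5·18.8 = 0.
That is s² + 16.45s + 122.2 = 0, so ω_n = 11.05 rad/s and ζ = 16.45/(2·11.05) = 0.744.

ζ = 0.744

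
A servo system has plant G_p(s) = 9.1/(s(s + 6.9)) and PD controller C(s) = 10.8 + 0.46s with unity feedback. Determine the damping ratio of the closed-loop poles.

Forward path: (10.8 + 0.46s)·9.1/(s(s+6.9)). The closed-loop characteristic equation is s² + (6.9 + 9.1·0.46)s + 9.1·10.8 = 0.
That is s² + 11.09s + 98.28 = 0, so ω_n = 9.914 rad/s and ζ = 11.09/(2·9.914) = 0.5591.

ζ = 0.559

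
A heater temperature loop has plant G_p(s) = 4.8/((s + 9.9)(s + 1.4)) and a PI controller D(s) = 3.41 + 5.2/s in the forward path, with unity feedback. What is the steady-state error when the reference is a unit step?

0

The open loop D(s)G_p(s) has a pole at the origin (type 1), so the static position error constant is infinite and e_ss = 1/(1+∞) = 0.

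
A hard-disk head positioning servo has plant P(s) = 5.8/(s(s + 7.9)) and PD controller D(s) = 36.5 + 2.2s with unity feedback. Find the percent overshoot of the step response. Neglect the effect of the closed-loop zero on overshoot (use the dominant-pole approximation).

4.21%

Forward path: (36.5 + 2.2s)·5.8/(s(s+7.9)). The closed-loop characteristic equation is s² + (7.9 + 5.8·2.2)s + 5.8·36.5 = 0.
That is s² + 20.66s + 211.7 = 0, so ω_n = 14.55 rad/s and ζ = 20.66/(2·14.55) = 0.71.
%OS = 100·exp(−πζ/√(1−ζ²)) = 4.21%.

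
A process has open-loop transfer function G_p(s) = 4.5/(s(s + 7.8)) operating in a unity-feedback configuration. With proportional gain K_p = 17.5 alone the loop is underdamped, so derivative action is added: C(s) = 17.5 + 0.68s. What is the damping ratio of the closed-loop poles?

ζ = 0.612

Forward path: (17.5 + 0.68s)·4.5/(s(s+7.8)). The closed-loop characteristic equation is s² + (7.8 + 4.5·0.68)s + 4.5·17.5 = 0.
That is s² + 10.86s + 78.75 = 0, so ω_n = 8.874 rad/s and ζ = 10.86/(2·8.874) = 0.6119.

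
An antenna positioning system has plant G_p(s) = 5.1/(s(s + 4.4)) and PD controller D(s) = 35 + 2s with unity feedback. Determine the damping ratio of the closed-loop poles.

ζ = 0.546

Forward path: (35 + 2s)·5.1/(s(s+4.4)). The closed-loop characteristic equation is s² + (4.4 + 5.1·2)s + 5.1·35 = 0.
That is s² + 14.6s + 178.5 = 0, so ω_n = 13.36 rad/s and ζ = 14.6/(2·13.36) = 0.5464.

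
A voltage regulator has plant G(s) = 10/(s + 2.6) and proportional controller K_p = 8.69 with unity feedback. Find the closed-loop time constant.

Closed-loop transfer function: T(s) = K_p·G(s)/(1 + K_p·G(s)) = 86.9/(s + 2.6 + 86.9) = 86.9/(s + 89.5).
Time constant τ = 1/89.5 = 0.0112 s.

τ = 0.0112 s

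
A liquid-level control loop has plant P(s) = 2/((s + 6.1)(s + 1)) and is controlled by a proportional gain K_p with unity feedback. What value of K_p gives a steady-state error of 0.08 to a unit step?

For a type-0 loop with proportional control, e_ss = 1/(1 + K_p·P(0)).
P(0) = 0.3279. Require 1/(1 + K_p·0.3279) = 0.08, so 1 + 0.3279·K_p = 12.5.
K_p = (12.5 − 1)/0.3279 = 35.1.

K_p = 35.1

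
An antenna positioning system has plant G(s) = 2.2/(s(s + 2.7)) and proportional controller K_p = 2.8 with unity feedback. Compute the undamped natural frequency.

ω_n = 2.48 rad/s

With unity feedback the closed-loop characteristic equation is s² + 2.7s + 2.8·2.2 = s² + 2.7s + 6.16 = 0.
So ω_n² = 6.16 ⇒ ω_n = 2.482 rad/s, and ζ = 2.7/(2ω_n) = 0.544.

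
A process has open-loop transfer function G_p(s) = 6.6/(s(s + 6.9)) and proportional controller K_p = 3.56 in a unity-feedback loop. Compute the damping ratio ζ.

With unity feedback the closed-loop characteristic equation is s² + 6.9s + 3.56·6.6 = s² + 6.9s + 23.5 = 0.
Matching s² + 2ζω_n s + ω_n²: ω_n = √23.5 = 4.847 rad/s and 2ζω_n = 6.9, so ζ = 6.9/(2·4.847) = 0.712.

ζ = 0.712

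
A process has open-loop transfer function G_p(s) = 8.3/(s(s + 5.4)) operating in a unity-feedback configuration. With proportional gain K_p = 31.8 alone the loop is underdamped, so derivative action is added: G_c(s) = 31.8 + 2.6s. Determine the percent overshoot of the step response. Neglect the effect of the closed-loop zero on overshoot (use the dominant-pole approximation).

0.927%

Forward path: (31.8 + 2.6s)·8.3/(s(s+5.4)). The closed-loop characteristic equation is s² + (5.4 + 8.3·2.6)s + 8.3·31.8 = 0.
That is s² + 26.98s + 263.9 = 0, so ω_n = 16.25 rad/s and ζ = 26.98/(2·16.25) = 0.8303.
%OS = 100·exp(−πζ/√(1−ζ²)) = 0.927%.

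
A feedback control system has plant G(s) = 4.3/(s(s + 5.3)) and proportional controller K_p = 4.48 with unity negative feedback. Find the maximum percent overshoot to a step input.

The closed-loop denominator s² + 5.3s + 19.26 gives ω_n = √19.26 = 4.389 and ζ = 5.3/(2ω_n) = 0.6038.
%OS = 100·exp(−πζ/√(1−ζ²)) = 100·exp(−π·0.6038/√0.6355) = 9.26%.

9.26%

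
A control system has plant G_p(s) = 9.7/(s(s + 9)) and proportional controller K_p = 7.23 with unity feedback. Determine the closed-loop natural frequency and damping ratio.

1 + K_p·G_p(s) = 0 gives s² + 9s + 70.13 = 0.
Matching s² + 2ζω_n s + ω_n²: ω_n = √70.13 = 8.374 rad/s and 2ζω_n = 9, so ζ = 9/(2·8.374) = 0.537.

ω_n = 8.37 rad/s, ζ = 0.537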